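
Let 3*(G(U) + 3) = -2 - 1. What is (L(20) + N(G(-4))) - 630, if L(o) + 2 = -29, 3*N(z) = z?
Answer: -1987/3 ≈ -662.33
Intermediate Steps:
G(U) = -4 (G(U) = -3 + (-2 - 1)/3 = -3 + (1/3)*(-3) = -3 - 1 = -4)
N(z) = z/3
L(o) = -31 (L(o) = -2 - 29 = -31)
(L(20) + N(G(-4))) - 630 = (-31 + (1/3)*(-4)) - 630 = (-31 - 4/3) - 630 = -97/3 - 630 = -1987/3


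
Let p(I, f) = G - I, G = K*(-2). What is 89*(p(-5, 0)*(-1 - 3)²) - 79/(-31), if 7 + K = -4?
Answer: 1191967/31 ≈ 38451.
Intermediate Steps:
K = -11 (K = -7 - 4 = -11)
G = 22 (G = -11*(-2) = 22)
p(I, f) = 22 - I
89*(p(-5, 0)*(-1 - 3)²) - 79/(-31) = 89*((22 - 1*(-5))*(-1 - 3)²) - 79/(-31) = 89*((22 + 5)*(-4)²) - 79*(-1/31) = 89*(27*16) + 79/31 = 89*432 + 79/31 = 38448 + 79/31 = 1191967/31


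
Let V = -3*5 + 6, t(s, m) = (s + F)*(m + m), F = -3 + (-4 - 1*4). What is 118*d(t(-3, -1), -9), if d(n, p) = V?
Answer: -1062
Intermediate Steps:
F = -11 (F = -3 + (-4 - 4) = -3 - 8 = -11)
t(s, m) = 2*m*(-11 + s) (t(s, m) = (s - 11)*(m + m) = (-11 + s)*(2*m) = 2*m*(-11 + s))
V = -9 (V = -15 + 6 = -9)
d(n, p) = -9
118*d(t(-3, -1), -9) = 118*(-9) = -1062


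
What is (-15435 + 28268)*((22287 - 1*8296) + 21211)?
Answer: 451747266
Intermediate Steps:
(-15435 + 28268)*((22287 - 1*8296) + 21211) = 12833*((22287 - 8296) + 21211) = 12833*(13991 + 21211) = 12833*35202 = 451747266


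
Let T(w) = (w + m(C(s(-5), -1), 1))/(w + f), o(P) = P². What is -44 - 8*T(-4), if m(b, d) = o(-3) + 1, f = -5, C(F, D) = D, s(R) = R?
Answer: -116/3 ≈ -38.667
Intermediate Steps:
m(b, d) = 10 (m(b, d) = (-3)² + 1 = 9 + 1 = 10)
T(w) = (10 + w)/(-5 + w) (T(w) = (w + 10)/(w - 5) = (10 + w)/(-5 + w))
-44 - 8*T(-4) = -44 - 8*(10 - 4)/(-5 - 4) = -44 - 8*6/(-9) = -44 - (-8)*6/9 = -44 - 8*(-⅔) = -44 + 16/3 = -116/3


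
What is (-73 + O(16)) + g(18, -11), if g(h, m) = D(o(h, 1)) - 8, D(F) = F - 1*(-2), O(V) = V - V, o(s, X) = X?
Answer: -78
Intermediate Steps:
O(V) = 0
D(F) = 2 + F (D(F) = F + 2 = 2 + F)
g(h, m) = -5 (g(h, m) = (2 + 1) - 8 = 3 - 8 = -5)
(-73 + O(16)) + g(18, -11) = (-73 + 0) - 5 = -73 - 5 = -78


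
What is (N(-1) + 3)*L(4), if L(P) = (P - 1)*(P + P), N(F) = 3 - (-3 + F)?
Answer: 240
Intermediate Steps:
N(F) = 6 - F (N(F) = 3 + (3 - F) = 6 - F)
L(P) = 2*P*(-1 + P) (L(P) = (-1 + P)*(2*P) = 2*P*(-1 + P))
(N(-1) + 3)*L(4) = ((6 - 1*(-1)) + 3)*(2*4*(-1 + 4)) = ((6 + 1) + 3)*(2*4*3) = (7 + 3)*24 = 10*24 = 240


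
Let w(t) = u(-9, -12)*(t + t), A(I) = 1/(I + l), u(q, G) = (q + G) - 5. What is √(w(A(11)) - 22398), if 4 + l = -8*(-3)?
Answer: I*√21526090/31 ≈ 149.67*I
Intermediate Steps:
u(q, G) = -5 + G + q (u(q, G) = (G + q) - 5 = -5 + G + q)
l = 20 (l = -4 - 8*(-3) = -4 - 2*(-12) = -4 + 24 = 20)
A(I) = 1/(20 + I) (A(I) = 1/(I + 20) = 1/(20 + I))
w(t) = -52*t (w(t) = (-5 - 12 - 9)*(t + t) = -52*t)
√(w(A(11)) - 22398) = √(-52/(20 + 11) - 22398) = √(-52/31 - 22398) = √(-694390/31) = I*√21526090/31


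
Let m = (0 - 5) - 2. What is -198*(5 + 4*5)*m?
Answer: 34650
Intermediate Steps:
m = -7 (m = -5 - 2 = -7)
-198*(5 + 4*5)*m = -198*(5 + 4*5)*(-7) = -198*(5 + 20)*(-7) = -4950*(-7) = -198*(-175) = 34650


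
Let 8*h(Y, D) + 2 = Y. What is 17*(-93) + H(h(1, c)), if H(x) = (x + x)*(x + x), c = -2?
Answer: -25295/16 ≈ -1580.9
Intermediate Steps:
h(Y, D) = -¼ + Y/8
H(x) = 4*x² (H(x) = (2*x)*(2*x) = 4*x²)
17*(-93) + H(h(1, c)) = 17*(-93) + 4*(-¼ + (⅛)*1)² = -1581 + 4*(-¼ + ⅛)² = -1581 + 4*(-⅛)² = -1581 + 4*(1/64) = -1581 + 1/16 = -25295/16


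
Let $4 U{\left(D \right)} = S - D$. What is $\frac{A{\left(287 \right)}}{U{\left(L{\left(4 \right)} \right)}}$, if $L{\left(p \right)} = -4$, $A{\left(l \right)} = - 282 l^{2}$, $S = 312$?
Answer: $- \frac{23228058}{79} \approx -2.9403 \cdot 10^{5}$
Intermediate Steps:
$U{\left(D \right)} = 78 - \frac{D}{4}$ ($U{\left(D \right)} = \frac{312 - D}{4} = 78 - \frac{D}{4}$)
$\frac{A{\left(287 \right)}}{U{\left(L{\left(4 \right)} \right)}} = \frac{\left(-282\right) 287^{2}}{78 - -1} = \frac{\left(-282\right) 82369}{78 + 1} = - \frac{23228058}{79}$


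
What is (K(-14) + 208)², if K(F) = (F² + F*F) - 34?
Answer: 320356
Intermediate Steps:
K(F) = -34 + 2*F² (K(F) = (F² + F²) - 34 = 2*F² - 34 = -34 + 2*F²)
(K(-14) + 208)² = ((-34 + 2*(-14)²) + 208)² = ((-34 + 2*196) + 208)² = ((-34 + 392) + 208)² = (358 + 208)² = 566² = 320356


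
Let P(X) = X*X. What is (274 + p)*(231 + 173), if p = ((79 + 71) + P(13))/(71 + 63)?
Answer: 7481070/67 ≈ 1.1166e+5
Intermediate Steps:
P(X) = X**2
p = 319/134 (p = ((79 + 71) + 13**2)/(71 + 63) = (150 + 169)/134 = 319*(1/134) = 319/134 ≈ 2.3806)
(274 + p)*(231 + 173) = (274 + 319/134)*(231 + 173) = (37035/134)*404 = 7481070/67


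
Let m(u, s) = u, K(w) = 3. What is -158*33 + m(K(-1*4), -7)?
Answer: -5211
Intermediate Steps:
-158*33 + m(K(-1*4), -7) = -158*33 + 3 = -5214 + 3 = -5211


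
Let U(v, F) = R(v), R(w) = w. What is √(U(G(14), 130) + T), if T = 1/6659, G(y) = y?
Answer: √620798593/6659 ≈ 3.7417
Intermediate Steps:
U(v, F) = v
T = 1/6659 ≈ 0.00015017
√(U(G(14), 130) + T) = √(14 + 1/6659) = √(93227/6659) = √620798593/6659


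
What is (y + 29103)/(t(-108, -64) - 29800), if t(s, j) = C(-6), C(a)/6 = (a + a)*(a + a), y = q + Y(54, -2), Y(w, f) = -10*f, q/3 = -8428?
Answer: -3839/28936 ≈ -0.13267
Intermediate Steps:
q = -25284 (q = 3*(-8428) = -25284)
y = -25264 (y = -25284 - 10*(-2) = -25284 + 20 = -25264)
C(a) = 24*a² (C(a) = 6*((a + a)*(a + a)) = 6*((2*a)*(2*a)) = 6*(4*a²) = 24*a²)
t(s, j) = 864 (t(s, j) = 24*(-6)² = 24*36 = 864)
(y + 29103)/(t(-108, -64) - 29800) = (-25264 + 29103)/(864 - 29800) = 3839/(-28936) = 3839*(-1/28936) = -3839/28936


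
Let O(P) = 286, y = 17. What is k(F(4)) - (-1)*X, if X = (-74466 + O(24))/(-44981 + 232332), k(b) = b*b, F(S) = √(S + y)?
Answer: 3860191/187351 ≈ 20.604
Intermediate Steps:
F(S) = √(17 + S) (F(S) = √(S + 17) = √(17 + S))
k(b) = b²
X = -74180/187351 (X = (-74466 + 286)/(-44981 + 232332) = -74180/187351 ≈ -0.39594)
k(F(4)) - (-1)*X = (√(17 + 4))² - (-1)*(-74180)/187351 = (√21)² - 1*74180/187351 = 21 - 74180/187351 = 3860191/187351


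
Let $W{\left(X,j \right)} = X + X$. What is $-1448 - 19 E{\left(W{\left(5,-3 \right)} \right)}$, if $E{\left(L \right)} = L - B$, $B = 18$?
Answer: $-1296$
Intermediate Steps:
$W{\left(X,j \right)} = 2 X$
$E{\left(L \right)} = -18 + L$ ($E{\left(L \right)} = L - 18 = -18 + L$)
$-1448 - 19 E{\left(W{\left(5,-3 \right)} \right)} = -1448 - 19 \left(-18 + 2 \cdot 5\right) = -1448 - 19 \left(-18 + 10\right) = -1448 - -152 = -1448 + 152 = -1296$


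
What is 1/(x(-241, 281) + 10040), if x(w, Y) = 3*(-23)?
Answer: 1/9971 ≈ 0.00010029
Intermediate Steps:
x(w, Y) = -69
1/(x(-241, 281) + 10040) = 1/(-69 + 10040) = 1/9971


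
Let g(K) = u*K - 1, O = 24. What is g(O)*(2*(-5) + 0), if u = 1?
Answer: -230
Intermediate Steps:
g(K) = -1 + K (g(K) = 1*K - 1 = K - 1 = -1 + K)
g(O)*(2*(-5) + 0) = (-1 + 24)*(2*(-5) + 0) = 23*(-10 + 0) = 23*(-10) = -230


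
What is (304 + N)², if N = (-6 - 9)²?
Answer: 279841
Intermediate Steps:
N = 225 (N = (-15)² = 225)
(304 + N)² = (304 + 225)² = 529² = 279841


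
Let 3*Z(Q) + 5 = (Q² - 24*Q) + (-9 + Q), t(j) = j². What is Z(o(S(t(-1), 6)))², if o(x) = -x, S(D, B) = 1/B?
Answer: 133225/11664 ≈ 11.422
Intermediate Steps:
Z(Q) = -14/3 - 23*Q/3 + Q²/3 (Z(Q) = -5/3 + ((Q² - 24*Q) + (-9 + Q))/3 = -5/3 + (-9 + Q² - 23*Q)/3 = -5/3 + (-3 - 23*Q/3 + Q²/3) = -14/3 - 23*Q/3 + Q²/3)
Z(o(S(t(-1), 6)))² = (-14/3 - (-23)/(3*6) + (-1/6)²/3)² = (-14/3 - (-23)/(3*6) + (-1*⅙)²/3)² = (-14/3 - 23/3*(-⅙) + (-⅙)²/3)² = (-14/3 + 23/18 + (⅓)*(1/36))² = (-14/3 + 23/18 + 1/108)² = (-365/108)² = 133225/11664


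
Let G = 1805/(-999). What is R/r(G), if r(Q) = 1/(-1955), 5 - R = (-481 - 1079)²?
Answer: 4757678225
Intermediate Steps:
G = -1805/999 (G = 1805*(-1/999) = -1805/999 ≈ -1.8068)
R = -2433595 (R = 5 - (-481 - 1079)² = 5 - 1*(-1560)² = 5 - 1*2433600 = 5 - 2433600 = -2433595)
r(Q) = -1/1955
R/r(G) = -2433595/(-1/1955) = -2433595*(-1955) = 4757678225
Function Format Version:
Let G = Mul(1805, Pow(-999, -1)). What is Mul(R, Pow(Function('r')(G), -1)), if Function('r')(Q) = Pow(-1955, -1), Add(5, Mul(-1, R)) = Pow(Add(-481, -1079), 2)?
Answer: 4757678225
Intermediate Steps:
G = Rational(-1805, 999) (G = Mul(1805, Rational(-1, 999)) = Rational(-1805, 999) ≈ -1.8068)
R = -2433595 (R = Add(5, Mul(-1, Pow(Add(-481, -1079), 2))) = Add(5, Mul(-1, Pow(-1560, 2))) = Add(5, Mul(-1, 2433600)) = Add(5, -2433600) = -2433595)
Function('r')(Q) = Rational(-1, 1955)
Mul(R, Pow(Function('r')(G), -1)) = Mul(-2433595, Pow(Rational(-1, 1955), -1)) = Mul(-2433595, -1955) = 4757678225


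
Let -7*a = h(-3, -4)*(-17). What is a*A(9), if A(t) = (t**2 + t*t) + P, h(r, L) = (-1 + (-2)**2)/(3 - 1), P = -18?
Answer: 3672/7 ≈ 524.57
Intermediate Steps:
h(r, L) = 3/2 (h(r, L) = (-1 + 4)/2 = 3*(1/2) = 3/2)
A(t) = -18 + 2*t**2 (A(t) = (t**2 + t*t) - 18 = (t**2 + t**2) - 18 = 2*t**2 - 18 = -18 + 2*t**2)
a = 51/14 (a = -3*(-17)/14 = -1/7*(-51/2) = 51/14 ≈ 3.6429)
a*A(9) = 51*(-18 + 2*9**2)/14 = 51*(-18 + 2*81)/14 = 51*(-18 + 162)/14 = (51/14)*144 = 3672/7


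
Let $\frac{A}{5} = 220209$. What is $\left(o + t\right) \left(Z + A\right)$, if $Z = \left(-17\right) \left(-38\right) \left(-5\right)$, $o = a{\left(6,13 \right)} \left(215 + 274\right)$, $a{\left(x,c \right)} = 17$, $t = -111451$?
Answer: $-113226443470$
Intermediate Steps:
$A = 1101045$ ($A = 5 \cdot 220209 = 1101045$)
$o = 8313$ ($o = 17 \left(215 + 274\right) = 17 \cdot 489 = 8313$)
$Z = -3230$ ($Z = 646 \left(-5\right) = -3230$)
$\left(o + t\right) \left(Z + A\right) = \left(8313 - 111451\right) \left(-3230 + 1101045\right) = \left(-103138\right) 1097815 = -113226443470$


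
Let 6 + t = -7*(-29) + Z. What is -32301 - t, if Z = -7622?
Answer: -24876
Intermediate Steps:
t = -7425 (t = -6 + (-7*(-29) - 7622) = -6 + (203 - 7622) = -6 - 7419 = -7425)
-32301 - t = -32301 - 1*(-7425) = -32301 + 7425 = -24876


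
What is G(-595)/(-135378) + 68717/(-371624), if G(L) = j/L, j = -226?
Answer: -251601461477/1360649079720 ≈ -0.18491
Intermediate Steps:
G(L) = -226/L
G(-595)/(-135378) + 68717/(-371624) = -226/(-595)/(-135378) + 68717/(-371624) = -226*(-1/595)*(-1/135378) + 68717*(-1/371624) = (226/595)*(-1/135378) - 6247/33784 = -113/40274955 - 6247/33784 = -251601461477/1360649079720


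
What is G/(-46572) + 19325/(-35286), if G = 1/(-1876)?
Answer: -281401213519/513817512432 ≈ -0.54767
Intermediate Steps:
G = -1/1876 ≈ -0.00053305
G/(-46572) + 19325/(-35286) = -1/1876/(-46572) + 19325/(-35286) = -1/1876*(-1/46572) + 19325*(-1/35286) = 1/87369072 - 19325/35286 = -281401213519/513817512432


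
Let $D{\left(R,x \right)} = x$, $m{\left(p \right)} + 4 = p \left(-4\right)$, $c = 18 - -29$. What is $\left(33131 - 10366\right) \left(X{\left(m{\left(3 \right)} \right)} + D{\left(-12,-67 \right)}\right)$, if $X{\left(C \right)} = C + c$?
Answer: $-819540$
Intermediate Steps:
$c = 47$ ($c = 18 + 29 = 47$)
$m{\left(p \right)} = -4 - 4 p$ ($m{\left(p \right)} = -4 + p \left(-4\right) = -4 - 4 p$)
$X{\left(C \right)} = 47 + C$ ($X{\left(C \right)} = C + 47 = 47 + C$)
$\left(33131 - 10366\right) \left(X{\left(m{\left(3 \right)} \right)} + D{\left(-12,-67 \right)}\right) = \left(33131 - 10366\right) \left(\left(47 - 16\right) - 67\right) = 22765 \left(\left(47 - 16\right) - 67\right) = 22765 \left(31 - 67\right) = 22765 \left(-36\right) = -819540$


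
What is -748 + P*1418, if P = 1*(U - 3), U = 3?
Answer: -748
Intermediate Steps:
P = 0 (P = 1*(3 - 3) = 1*0 = 0)
-748 + P*1418 = -748 + 0*1418 = -748 + 0 = -748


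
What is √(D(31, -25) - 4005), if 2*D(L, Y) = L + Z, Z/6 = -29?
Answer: I*√16306/2 ≈ 63.847*I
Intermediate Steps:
Z = -174 (Z = 6*(-29) = -174)
D(L, Y) = -87 + L/2 (D(L, Y) = (L - 174)/2 = (-174 + L)/2 = -87 + L/2)
√(D(31, -25) - 4005) = √((-87 + (½)*31) - 4005) = √((-87 + 31/2) - 4005) = √(-143/2 - 4005) = √(-8153/2) = I*√16306/2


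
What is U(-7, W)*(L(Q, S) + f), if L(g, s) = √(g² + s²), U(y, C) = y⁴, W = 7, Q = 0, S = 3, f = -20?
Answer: -40817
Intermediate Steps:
U(-7, W)*(L(Q, S) + f) = (-7)⁴*(√(0² + 3²) - 20) = 2401*(√(0 + 9) - 20) = 2401*(√9 - 20) = 2401*(3 - 20) = 2401*(-17) = -40817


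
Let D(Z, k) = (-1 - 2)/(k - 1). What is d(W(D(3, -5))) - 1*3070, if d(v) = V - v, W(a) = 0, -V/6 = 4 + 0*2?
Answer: -3094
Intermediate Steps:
V = -24 (V = -6*(4 + 0*2) = -6*(4 + 0) = -6*4 = -24)
D(Z, k) = -3/(-1 + k)
d(v) = -24 - v
d(W(D(3, -5))) - 1*3070 = (-24 - 1*0) - 1*3070 = (-24 + 0) - 3070 = -24 - 3070 = -3094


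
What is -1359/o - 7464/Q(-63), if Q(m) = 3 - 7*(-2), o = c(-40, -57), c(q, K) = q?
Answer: -275457/680 ≈ -405.08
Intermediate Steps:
o = -40
Q(m) = 17 (Q(m) = 3 + 14 = 17)
-1359/o - 7464/Q(-63) = -1359/(-40) - 7464/17 = -1359*(-1/40) - 7464*1/17 = 1359/40 - 7464/17 = -275457/680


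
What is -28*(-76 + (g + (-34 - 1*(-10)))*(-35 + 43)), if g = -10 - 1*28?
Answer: 16016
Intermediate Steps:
g = -38 (g = -10 - 28 = -38)
-28*(-76 + (g + (-34 - 1*(-10)))*(-35 + 43)) = -28*(-76 + (-38 + (-34 - 1*(-10)))*(-35 + 43)) = -28*(-76 + (-38 + (-34 + 10))*8) = -28*(-76 + (-38 - 24)*8) = -28*(-76 - 62*8) = -28*(-76 - 496) = -28*(-572) = 16016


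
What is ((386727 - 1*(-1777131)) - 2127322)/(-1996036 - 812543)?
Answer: -36536/2808579 ≈ -0.013009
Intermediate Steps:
((386727 - 1*(-1777131)) - 2127322)/(-1996036 - 812543) = ((386727 + 1777131) - 2127322)/(-2808579) = (2163858 - 2127322)*(-1/2808579) = 36536*(-1/2808579) = -36536/2808579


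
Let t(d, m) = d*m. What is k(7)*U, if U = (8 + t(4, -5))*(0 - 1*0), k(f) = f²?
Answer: 0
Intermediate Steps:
U = 0 (U = (8 + 4*(-5))*(0 - 1*0) = (8 - 20)*(0 + 0) = -12*0 = 0)
k(7)*U = 7²*0 = 49*0 = 0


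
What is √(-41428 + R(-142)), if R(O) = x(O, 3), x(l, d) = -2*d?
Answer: I*√41434 ≈ 203.55*I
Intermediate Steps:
R(O) = -6 (R(O) = -2*3 = -6)
√(-41428 + R(-142)) = √(-41428 - 6) = √(-41434) = I*√41434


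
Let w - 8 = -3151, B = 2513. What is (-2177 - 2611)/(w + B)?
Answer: 38/5 ≈ 7.6000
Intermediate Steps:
w = -3143 (w = 8 - 3151 = -3143)
(-2177 - 2611)/(w + B) = (-2177 - 2611)/(-3143 + 2513) = -4788/(-630) = -4788*(-1/630) = 38/5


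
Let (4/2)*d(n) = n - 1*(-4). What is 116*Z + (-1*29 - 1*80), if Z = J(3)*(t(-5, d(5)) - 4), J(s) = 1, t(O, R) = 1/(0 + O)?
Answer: -2981/5 ≈ -596.20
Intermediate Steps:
d(n) = 2 + n/2 (d(n) = (n - 1*(-4))/2 = (n + 4)/2 = (4 + n)/2 = 2 + n/2)
t(O, R) = 1/O
Z = -21/5 (Z = 1*(1/(-5) - 4) = 1*(-⅕ - 4) = 1*(-21/5) = -21/5 ≈ -4.2000)
116*Z + (-1*29 - 1*80) = 116*(-21/5) + (-1*29 - 1*80) = -2436/5 + (-29 - 80) = -2436/5 - 109 = -2981/5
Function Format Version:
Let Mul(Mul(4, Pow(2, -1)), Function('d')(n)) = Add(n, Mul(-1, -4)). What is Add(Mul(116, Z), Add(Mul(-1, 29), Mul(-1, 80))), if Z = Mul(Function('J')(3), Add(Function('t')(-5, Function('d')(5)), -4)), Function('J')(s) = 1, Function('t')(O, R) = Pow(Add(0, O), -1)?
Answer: Rational(-2981, 5) ≈ -596.20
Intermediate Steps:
Function('d')(n) = Add(2, Mul(Rational(1, 2), n)) (Function('d')(n) = Mul(Rational(1, 2), Add(n, Mul(-1, -4))) = Mul(Rational(1, 2), Add(n, 4)) = Mul(Rational(1, 2), Add(4, n)) = Add(2, Mul(Rational(1, 2), n)))
Function('t')(O, R) = Pow(O, -1)
Z = Rational(-21, 5) (Z = Mul(1, Add(Pow(-5, -1), -4)) = Mul(1, Add(Rational(-1, 5), -4)) = Mul(1, Rational(-21, 5)) = Rational(-21, 5) ≈ -4.2000)
Add(Mul(116, Z), Add(Mul(-1, 29), Mul(-1, 80))) = Add(Mul(116, Rational(-21, 5)), Add(Mul(-1, 29), Mul(-1, 80))) = Add(Rational(-2436, 5), Add(-29, -80)) = Add(Rational(-2436, 5), -109) = Rational(-2981, 5)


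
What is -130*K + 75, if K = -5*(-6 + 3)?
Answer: -1875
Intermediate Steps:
K = 15 (K = -5*(-3) = 15)
-130*K + 75 = -130*15 + 75 = -1950 + 75 = -1875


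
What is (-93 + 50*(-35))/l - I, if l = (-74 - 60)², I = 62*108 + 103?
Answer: -122084687/17956 ≈ -6799.1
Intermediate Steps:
I = 6799 (I = 6696 + 103 = 6799)
l = 17956 (l = (-134)² = 17956)
(-93 + 50*(-35))/l - I = (-93 + 50*(-35))/17956 - 1*6799 = (-93 - 1750)*(1/17956) - 6799 = -1843*1/17956 - 6799 = -1843/17956 - 6799 = -122084687/17956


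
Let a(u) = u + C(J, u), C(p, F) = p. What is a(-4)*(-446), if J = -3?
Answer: 3122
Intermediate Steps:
a(u) = -3 + u (a(u) = u - 3 = -3 + u)
a(-4)*(-446) = (-3 - 4)*(-446) = -7*(-446) = 3122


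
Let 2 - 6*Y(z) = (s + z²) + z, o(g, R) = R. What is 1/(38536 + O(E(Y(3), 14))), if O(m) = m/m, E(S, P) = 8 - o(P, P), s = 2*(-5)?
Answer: 1/38537 ≈ 2.5949e-5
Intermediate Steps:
s = -10
Y(z) = 2 - z/6 - z²/6 (Y(z) = ⅓ - ((-10 + z²) + z)/6 = ⅓ - (-10 + z + z²)/6 = ⅓ + (5/3 - z/6 - z²/6) = 2 - z/6 - z²/6)
E(S, P) = 8 - P
O(m) = 1
1/(38536 + O(E(Y(3), 14))) = 1/(38536 + 1) = 1/38537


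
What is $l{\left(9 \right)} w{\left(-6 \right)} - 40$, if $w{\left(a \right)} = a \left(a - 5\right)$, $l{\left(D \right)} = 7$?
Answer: $422$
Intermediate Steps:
$w{\left(a \right)} = a \left(-5 + a\right)$
$l{\left(9 \right)} w{\left(-6 \right)} - 40 = 7 \left(- 6 \left(-5 - 6\right)\right) - 40 = 7 \left(\left(-6\right) \left(-11\right)\right) - 40 = 7 \cdot 66 - 40 = 462 - 40 = 422$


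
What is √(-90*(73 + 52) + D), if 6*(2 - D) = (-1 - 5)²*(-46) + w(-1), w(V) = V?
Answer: I*√394986/6 ≈ 104.75*I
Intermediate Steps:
D = 1669/6 (D = 2 - ((-1 - 5)²*(-46) - 1)/6 = 2 - ((-6)²*(-46) - 1)/6 = 2 - (36*(-46) - 1)/6 = 2 - (-1656 - 1)/6 = 2 - ⅙*(-1657) = 2 + 1657/6 = 1669/6 ≈ 278.17)
√(-90*(73 + 52) + D) = √(-90*(73 + 52) + 1669/6) = √(-90*125 + 1669/6) = √(-11250 + 1669/6) = √(-65831/6) = I*√394986/6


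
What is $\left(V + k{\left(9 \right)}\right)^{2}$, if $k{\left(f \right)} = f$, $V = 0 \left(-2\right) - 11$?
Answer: $4$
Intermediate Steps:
$V = -11$ ($V = 0 - 11 = -11$)
$\left(V + k{\left(9 \right)}\right)^{2} = \left(-11 + 9\right)^{2} = \left(-2\right)^{2} = 4$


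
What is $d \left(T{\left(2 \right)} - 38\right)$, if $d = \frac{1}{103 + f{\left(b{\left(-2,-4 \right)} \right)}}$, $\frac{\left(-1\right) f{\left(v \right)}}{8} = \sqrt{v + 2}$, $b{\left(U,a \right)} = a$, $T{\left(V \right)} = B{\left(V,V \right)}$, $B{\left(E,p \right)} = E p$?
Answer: $- \frac{3502}{10737} - \frac{272 i \sqrt{2}}{10737} \approx -0.32616 - 0.035826 i$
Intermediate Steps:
$T{\left(V \right)} = V^{2}$ ($T{\left(V \right)} = V V = V^{2}$)
$f{\left(v \right)} = - 8 \sqrt{2 + v}$ ($f{\left(v \right)} = - 8 \sqrt{v + 2} = - 8 \sqrt{2 + v}$)
$d = \frac{1}{103 - 8 i \sqrt{2}}$ ($d = \frac{1}{103 - 8 \sqrt{2 - 4}} = \frac{1}{103 - 8 \sqrt{-2}} = \frac{1}{103 - 8 i \sqrt{2}} \approx 0.009593 + 0.0010537 i$)
$d \left(T{\left(2 \right)} - 38\right) = \left(\frac{103}{10737} + \frac{8 i \sqrt{2}}{10737}\right) \left(2^{2} - 38\right) = \left(\frac{103}{10737} + \frac{8 i \sqrt{2}}{10737}\right) \left(4 - 38\right) = \left(\frac{103}{10737} + \frac{8 i \sqrt{2}}{10737}\right) \left(-34\right) = - \frac{3502}{10737} - \frac{272 i \sqrt{2}}{10737}$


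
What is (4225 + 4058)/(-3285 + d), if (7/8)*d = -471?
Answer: -1757/811 ≈ -2.1665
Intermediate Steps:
d = -3768/7 (d = (8/7)*(-471) = -3768/7 ≈ -538.29)
(4225 + 4058)/(-3285 + d) = (4225 + 4058)/(-3285 - 3768/7) = 8283/(-26763/7) = 8283*(-7/26763) = -1757/811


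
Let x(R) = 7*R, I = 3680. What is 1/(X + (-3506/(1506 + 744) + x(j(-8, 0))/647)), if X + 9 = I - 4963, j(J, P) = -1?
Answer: -727875/941556566 ≈ -0.00077305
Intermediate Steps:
X = -1292 (X = -9 + (3680 - 4963) = -9 - 1283 = -1292)
1/(X + (-3506/(1506 + 744) + x(j(-8, 0))/647)) = 1/(-1292 + (-3506/(1506 + 744) + (7*(-1))/647)) = 1/(-1292 + (-3506/2250 - 7*1/647)) = 1/(-1292 + (-3506*1/2250 - 7/647)) = 1/(-1292 + (-1753/1125 - 7/647)) = 1/(-1292 - 1142066/727875) = 1/(-941556566/727875) = -727875/941556566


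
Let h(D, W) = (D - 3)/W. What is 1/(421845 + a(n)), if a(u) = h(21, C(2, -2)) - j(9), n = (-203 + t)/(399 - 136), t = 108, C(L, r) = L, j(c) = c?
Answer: 1/421845 ≈ 2.3705e-6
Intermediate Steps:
n = -95/263 (n = (-203 + 108)/(399 - 136) = -95/263 ≈ -0.36122)
h(D, W) = (-3 + D)/W
a(u) = 0 (a(u) = (-3 + 21)/2 - 1*9 = (½)*18 - 9 = 9 - 9 = 0)
1/(421845 + a(n)) = 1/(421845 + 0) = 1/421845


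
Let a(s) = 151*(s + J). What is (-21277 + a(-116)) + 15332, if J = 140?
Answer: -2321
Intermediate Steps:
a(s) = 21140 + 151*s (a(s) = 151*(s + 140) = 151*(140 + s) = 21140 + 151*s)
(-21277 + a(-116)) + 15332 = (-21277 + (21140 + 151*(-116))) + 15332 = (-21277 + (21140 - 17516)) + 15332 = (-21277 + 3624) + 15332 = -17653 + 15332 = -2321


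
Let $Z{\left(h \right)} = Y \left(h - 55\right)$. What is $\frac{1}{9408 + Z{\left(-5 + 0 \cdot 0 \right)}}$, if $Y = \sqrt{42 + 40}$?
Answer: $\frac{98}{918909} + \frac{5 \sqrt{82}}{7351272} \approx 0.00011281$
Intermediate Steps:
$Y = \sqrt{82} \approx 9.0554$
$Z{\left(h \right)} = \sqrt{82} \left(-55 + h\right)$ ($Z{\left(h \right)} = \sqrt{82} \left(h - 55\right) = \sqrt{82} \left(-55 + h\right)$)
$\frac{1}{9408 + Z{\left(-5 + 0 \cdot 0 \right)}} = \frac{1}{9408 + \sqrt{82} \left(-55 + \left(-5 + 0 \cdot 0\right)\right)} = \frac{1}{9408 + \sqrt{82} \left(-55 + \left(-5 + 0\right)\right)} = \frac{1}{9408 + \sqrt{82} \left(-55 - 5\right)} = \frac{1}{9408 + \sqrt{82} \left(-60\right)} = \frac{1}{9408 - 60 \sqrt{82}}$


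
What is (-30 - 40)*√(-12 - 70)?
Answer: -70*I*√82 ≈ -633.88*I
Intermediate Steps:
(-30 - 40)*√(-12 - 70) = -70*I*√82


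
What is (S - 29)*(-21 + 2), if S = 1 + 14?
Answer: 266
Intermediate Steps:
S = 15
(S - 29)*(-21 + 2) = (15 - 29)*(-21 + 2) = -14*(-19) = 266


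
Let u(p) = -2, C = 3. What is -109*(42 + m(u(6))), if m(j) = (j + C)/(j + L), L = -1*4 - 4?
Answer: -45671/10 ≈ -4567.1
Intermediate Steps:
L = -8 (L = -4 - 4 = -8)
m(j) = (3 + j)/(-8 + j) (m(j) = (j + 3)/(j - 8) = (3 + j)/(-8 + j))
-109*(42 + m(u(6))) = -109*(42 + (3 - 2)/(-8 - 2)) = -109*(42 + 1/(-10)) = -109*(42 - ⅒*1) = -109*(42 - ⅒) = -109*419/10 = -45671/10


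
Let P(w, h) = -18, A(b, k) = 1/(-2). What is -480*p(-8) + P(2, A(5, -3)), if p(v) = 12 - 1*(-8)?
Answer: -9618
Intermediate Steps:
A(b, k) = -½ (A(b, k) = 1*(-½) = -½)
p(v) = 20 (p(v) = 12 + 8 = 20)
-480*p(-8) + P(2, A(5, -3)) = -480*20 - 18 = -9600 - 18 = -9618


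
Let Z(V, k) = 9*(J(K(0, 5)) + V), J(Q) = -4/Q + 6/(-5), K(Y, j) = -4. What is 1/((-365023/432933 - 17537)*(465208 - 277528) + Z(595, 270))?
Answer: -721555/2374996151934974 ≈ -3.0381e-10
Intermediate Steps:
J(Q) = -6/5 - 4/Q (J(Q) = -4/Q + 6*(-⅕) = -4/Q - 6/5 = -6/5 - 4/Q)
Z(V, k) = -9/5 + 9*V (Z(V, k) = 9*((-6/5 - 4/(-4)) + V) = 9*((-6/5 - 4*(-¼)) + V) = 9*((-6/5 + 1) + V) = 9*(-⅕ + V) = -9/5 + 9*V)
1/((-365023/432933 - 17537)*(465208 - 277528) + Z(595, 270)) = 1/((-365023/432933 - 17537)*(465208 - 277528) + (-9/5 + 9*595)) = 1/((-365023*1/432933 - 17537)*187680 + (-9/5 + 5355)) = 1/((-365023/432933 - 17537)*187680 + 26766/5) = 1/(-7592711044/432933*187680 + 26766/5) = 1/(-475000002912640/144311 + 26766/5) = 1/(-2374996151934974/721555) = -721555/2374996151934974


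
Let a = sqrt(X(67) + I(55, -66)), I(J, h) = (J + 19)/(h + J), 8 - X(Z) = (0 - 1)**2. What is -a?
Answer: -sqrt(33)/11 ≈ -0.52223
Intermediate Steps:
X(Z) = 7 (X(Z) = 8 - (0 - 1)**2 = 8 - 1*(-1)**2 = 8 - 1*1 = 8 - 1 = 7)
I(J, h) = (19 + J)/(J + h)
a = sqrt(33)/11 (a = sqrt(7 + (19 + 55)/(55 - 66)) = sqrt(7 + 74/(-11)) = sqrt(7 - 1/11*74) = sqrt(7 - 74/11) = sqrt(3/11) = sqrt(33)/11 ≈ 0.52223)
-a = -sqrt(33)/11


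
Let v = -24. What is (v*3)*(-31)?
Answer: 2232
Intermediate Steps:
(v*3)*(-31) = -24*3*(-31) = -72*(-31) = 2232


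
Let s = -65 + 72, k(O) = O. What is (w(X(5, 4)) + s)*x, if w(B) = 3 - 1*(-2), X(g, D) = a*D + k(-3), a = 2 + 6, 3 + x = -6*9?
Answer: -684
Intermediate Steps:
x = -57 (x = -3 - 6*9 = -3 - 54 = -57)
a = 8
X(g, D) = -3 + 8*D (X(g, D) = 8*D - 3 = -3 + 8*D)
s = 7
w(B) = 5 (w(B) = 3 + 2 = 5)
(w(X(5, 4)) + s)*x = (5 + 7)*(-57) = 12*(-57) = -684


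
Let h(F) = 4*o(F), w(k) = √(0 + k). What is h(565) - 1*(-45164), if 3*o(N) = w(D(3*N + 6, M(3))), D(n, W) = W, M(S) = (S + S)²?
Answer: 45172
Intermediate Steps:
M(S) = 4*S² (M(S) = (2*S)² = 4*S²)
w(k) = √k
o(N) = 2 (o(N) = √(4*3²)/3 = √(4*9)/3 = √36/3 = (⅓)*6 = 2)
h(F) = 8 (h(F) = 4*2 = 8)
h(565) - 1*(-45164) = 8 - 1*(-45164) = 8 + 45164 = 45172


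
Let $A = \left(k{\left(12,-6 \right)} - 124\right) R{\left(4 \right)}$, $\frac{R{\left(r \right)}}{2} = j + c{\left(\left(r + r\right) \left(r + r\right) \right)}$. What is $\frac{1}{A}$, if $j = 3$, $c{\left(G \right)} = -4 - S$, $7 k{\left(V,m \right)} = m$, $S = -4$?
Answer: $- \frac{7}{5244} \approx -0.0013349$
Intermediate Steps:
$k{\left(V,m \right)} = \frac{m}{7}$
$c{\left(G \right)} = 0$ ($c{\left(G \right)} = -4 - -4 = -4 + 4 = 0$)
$R{\left(r \right)} = 6$ ($R{\left(r \right)} = 2 \left(3 + 0\right) = 2 \cdot 3 = 6$)
$A = - \frac{5244}{7}$ ($A = \left(\frac{1}{7} \left(-6\right) - 124\right) 6 = \left(- \frac{6}{7} - 124\right) 6 = \left(- \frac{874}{7}\right) 6 = - \frac{5244}{7} \approx -749.14$)
$\frac{1}{A} = \frac{1}{- \frac{5244}{7}} = - \frac{7}{5244}$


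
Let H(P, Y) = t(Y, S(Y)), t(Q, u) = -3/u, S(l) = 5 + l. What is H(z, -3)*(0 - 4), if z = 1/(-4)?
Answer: 6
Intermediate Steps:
z = -¼ ≈ -0.25000
H(P, Y) = -3/(5 + Y)
H(z, -3)*(0 - 4) = (-3/(5 - 3))*(0 - 4) = -3/2*(-4) = 6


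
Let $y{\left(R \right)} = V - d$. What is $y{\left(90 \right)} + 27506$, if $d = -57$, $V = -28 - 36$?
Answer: $27499$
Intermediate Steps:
$V = -64$
$y{\left(R \right)} = -7$ ($y{\left(R \right)} = -64 - -57 = -64 + 57 = -7$)
$y{\left(90 \right)} + 27506 = -7 + 27506 = 27499$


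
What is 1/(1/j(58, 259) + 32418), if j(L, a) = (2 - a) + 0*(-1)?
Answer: 257/8331425 ≈ 3.0847e-5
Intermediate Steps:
j(L, a) = 2 - a (j(L, a) = (2 - a) + 0 = 2 - a)
1/(1/j(58, 259) + 32418) = 1/(1/(2 - 1*259) + 32418) = 1/(1/(2 - 259) + 32418) = 1/(1/(-257) + 32418) = 1/(-1/257 + 32418) = 1/(8331425/257) = 257/8331425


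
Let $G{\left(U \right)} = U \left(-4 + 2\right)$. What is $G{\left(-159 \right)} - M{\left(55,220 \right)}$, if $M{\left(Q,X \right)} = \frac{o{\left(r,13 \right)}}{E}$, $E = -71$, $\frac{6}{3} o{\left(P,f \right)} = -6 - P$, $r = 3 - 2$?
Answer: $\frac{45149}{142} \approx 317.95$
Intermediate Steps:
$r = 1$
$G{\left(U \right)} = - 2 U$ ($G{\left(U \right)} = U \left(-2\right) = - 2 U$)
$o{\left(P,f \right)} = -3 - \frac{P}{2}$ ($o{\left(P,f \right)} = \frac{-6 - P}{2} = -3 - \frac{P}{2}$)
$M{\left(Q,X \right)} = \frac{7}{142}$ ($M{\left(Q,X \right)} = \frac{-3 - \frac{1}{2}}{-71} = \left(-3 - \frac{1}{2}\right) \left(- \frac{1}{71}\right) = \left(- \frac{7}{2}\right) \left(- \frac{1}{71}\right) = \frac{7}{142}$)
$G{\left(-159 \right)} - M{\left(55,220 \right)} = \left(-2\right) \left(-159\right) - \frac{7}{142} = 318 - \frac{7}{142} = \frac{45149}{142}$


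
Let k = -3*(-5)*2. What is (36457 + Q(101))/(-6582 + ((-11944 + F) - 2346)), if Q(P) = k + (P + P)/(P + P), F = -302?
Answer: -18244/10587 ≈ -1.7232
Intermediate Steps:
k = 30 (k = 15*2 = 30)
Q(P) = 31 (Q(P) = 30 + (P + P)/(P + P) = 30 + (2*P)/((2*P)) = 30 + (2*P)*(1/(2*P)) = 30 + 1 = 31)
(36457 + Q(101))/(-6582 + ((-11944 + F) - 2346)) = (36457 + 31)/(-6582 + ((-11944 - 302) - 2346)) = 36488/(-6582 + (-12246 - 2346)) = 36488/(-6582 - 14592) = 36488/(-21174) = 36488*(-1/21174) = -18244/10587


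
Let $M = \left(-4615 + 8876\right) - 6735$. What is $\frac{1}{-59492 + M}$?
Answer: $- \frac{1}{61966} \approx -1.6138 \cdot 10^{-5}$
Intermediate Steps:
$M = -2474$ ($M = 4261 - 6735 = -2474$)
$\frac{1}{-59492 + M} = \frac{1}{-59492 - 2474} = \frac{1}{-61966} = - \frac{1}{61966}$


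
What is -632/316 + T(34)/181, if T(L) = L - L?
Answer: -2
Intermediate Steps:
T(L) = 0
-632/316 + T(34)/181 = -632/316 + 0/181 = -632*1/316 + 0*(1/181) = -2 + 0 = -2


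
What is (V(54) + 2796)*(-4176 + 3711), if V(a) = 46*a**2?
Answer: -63673380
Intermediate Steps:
(V(54) + 2796)*(-4176 + 3711) = (46*54**2 + 2796)*(-4176 + 3711) = (46*2916 + 2796)*(-465) = (134136 + 2796)*(-465) = 136932*(-465) = -63673380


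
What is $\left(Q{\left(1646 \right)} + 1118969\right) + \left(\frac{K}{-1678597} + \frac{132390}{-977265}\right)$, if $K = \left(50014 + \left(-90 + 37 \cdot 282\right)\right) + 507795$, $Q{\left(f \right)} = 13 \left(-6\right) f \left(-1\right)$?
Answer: $\frac{45471248371596418}{36454091049} \approx 1.2474 \cdot 10^{6}$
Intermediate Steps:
$Q{\left(f \right)} = 78 f$ ($Q{\left(f \right)} = - 78 \left(- f\right) = 78 f$)
$K = 568153$ ($K = \left(50014 + \left(-90 + 10434\right)\right) + 507795 = \left(50014 + 10344\right) + 507795 = 60358 + 507795 = 568153$)
$\left(Q{\left(1646 \right)} + 1118969\right) + \left(\frac{K}{-1678597} + \frac{132390}{-977265}\right) = \left(78 \cdot 1646 + 1118969\right) + \left(\frac{568153}{-1678597} + \frac{132390}{-977265}\right) = \left(128388 + 1118969\right) + \left(568153 \left(- \frac{1}{1678597}\right) + 132390 \left(- \frac{1}{977265}\right)\right) = 1247357 - \frac{17277011075}{36454091049} = \frac{45471248371596418}{36454091049}$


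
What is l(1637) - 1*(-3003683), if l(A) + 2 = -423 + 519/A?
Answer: 4916333865/1637 ≈ 3.0033e+6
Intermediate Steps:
l(A) = -425 + 519/A (l(A) = -2 + (-423 + 519/A) = -425 + 519/A)
l(1637) - 1*(-3003683) = (-425 + 519/1637) - 1*(-3003683) = (-425 + 519*(1/1637)) + 3003683 = (-425 + 519/1637) + 3003683 = -695206/1637 + 3003683 = 4916333865/1637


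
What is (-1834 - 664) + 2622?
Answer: 124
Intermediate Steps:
(-1834 - 664) + 2622 = -2498 + 2622 = 124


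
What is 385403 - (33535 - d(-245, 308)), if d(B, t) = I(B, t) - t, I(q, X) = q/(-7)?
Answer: 351595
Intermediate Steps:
I(q, X) = -q/7 (I(q, X) = q*(-1/7) = -q/7)
d(B, t) = -t - B/7 (d(B, t) = -B/7 - t = -t - B/7)
385403 - (33535 - d(-245, 308)) = 385403 - (33535 - (-1*308 - 1/7*(-245))) = 385403 - (33535 - (-308 + 35)) = 385403 - (33535 - 1*(-273)) = 385403 - (33535 + 273) = 385403 - 1*33808 = 385403 - 33808 = 351595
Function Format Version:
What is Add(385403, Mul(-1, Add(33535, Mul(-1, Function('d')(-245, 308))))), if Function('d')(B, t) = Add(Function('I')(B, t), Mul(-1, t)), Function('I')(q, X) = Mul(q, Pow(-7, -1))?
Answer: 351595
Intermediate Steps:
Function('I')(q, X) = Mul(Rational(-1, 7), q) (Function('I')(q, X) = Mul(q, Rational(-1, 7)) = Mul(Rational(-1, 7), q))
Function('d')(B, t) = Add(Mul(-1, t), Mul(Rational(-1, 7), B)) (Function('d')(B, t) = Add(Mul(Rational(-1, 7), B), Mul(-1, t)) = Add(Mul(-1, t), Mul(Rational(-1, 7), B)))
Add(385403, Mul(-1, Add(33535, Mul(-1, Function('d')(-245, 308))))) = Add(385403, Mul(-1, Add(33535, Mul(-1, Add(Mul(-1, 308), Mul(Rational(-1, 7), -245)))))) = Add(385403, Mul(-1, Add(33535, Mul(-1, Add(-308, 35))))) = Add(385403, Mul(-1, Add(33535, Mul(-1, -273)))) = Add(385403, Mul(-1, Add(33535, 273))) = Add(385403, Mul(-1, 33808)) = Add(385403, -33808) = 351595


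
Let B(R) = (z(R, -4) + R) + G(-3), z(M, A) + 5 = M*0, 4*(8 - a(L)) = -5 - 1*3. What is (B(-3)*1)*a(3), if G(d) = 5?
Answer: -30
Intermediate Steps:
a(L) = 10 (a(L) = 8 - (-5 - 1*3)/4 = 8 - (-5 - 3)/4 = 8 - 1/4*(-8) = 8 + 2 = 10)
z(M, A) = -5 (z(M, A) = -5 + M*0 = -5 + 0 = -5)
B(R) = R (B(R) = (-5 + R) + 5 = R)
(B(-3)*1)*a(3) = -3*1*10 = -3*10 = -30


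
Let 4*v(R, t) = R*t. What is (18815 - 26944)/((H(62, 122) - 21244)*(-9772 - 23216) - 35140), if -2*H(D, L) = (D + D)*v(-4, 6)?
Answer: -739/62590036 ≈ -1.1807e-5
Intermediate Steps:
v(R, t) = R*t/4 (v(R, t) = (R*t)/4 = R*t/4)
H(D, L) = 6*D (H(D, L) = -(D + D)*(¼)*(-4)*6/2 = -2*D*(-6)/2 = -(-6)*D = 6*D)
(18815 - 26944)/((H(62, 122) - 21244)*(-9772 - 23216) - 35140) = (18815 - 26944)/((6*62 - 21244)*(-9772 - 23216) - 35140) = -8129/((372 - 21244)*(-32988) - 35140) = -8129/(-20872*(-32988) - 35140) = -8129/(688525536 - 35140) = -8129/688490396 = -8129*1/688490396 = -739/62590036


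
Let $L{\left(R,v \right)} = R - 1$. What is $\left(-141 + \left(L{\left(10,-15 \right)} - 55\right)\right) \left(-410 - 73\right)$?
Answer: $90321$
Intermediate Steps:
$L{\left(R,v \right)} = -1 + R$
$\left(-141 + \left(L{\left(10,-15 \right)} - 55\right)\right) \left(-410 - 73\right) = \left(-141 + \left(\left(-1 + 10\right) - 55\right)\right) \left(-410 - 73\right) = \left(-141 + \left(9 - 55\right)\right) \left(-483\right) = \left(-141 - 46\right) \left(-483\right) = \left(-187\right) \left(-483\right) = 90321$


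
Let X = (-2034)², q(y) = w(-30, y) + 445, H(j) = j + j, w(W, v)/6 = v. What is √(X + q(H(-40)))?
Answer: √4137121 ≈ 2034.0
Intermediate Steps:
w(W, v) = 6*v
H(j) = 2*j
q(y) = 445 + 6*y (q(y) = 6*y + 445 = 445 + 6*y)
X = 4137156
√(X + q(H(-40))) = √(4137156 + (445 + 6*(2*(-40)))) = √(4137156 + (445 + 6*(-80))) = √(4137156 + (445 - 480)) = √(4137156 - 35) = √4137121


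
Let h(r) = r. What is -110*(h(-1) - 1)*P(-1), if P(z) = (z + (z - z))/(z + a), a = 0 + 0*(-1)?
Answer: 220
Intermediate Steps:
a = 0 (a = 0 + 0 = 0)
P(z) = 1 (P(z) = (z + (z - z))/(z + 0) = (z + 0)/z = z/z = 1)
-110*(h(-1) - 1)*P(-1) = -110*(-1 - 1) = -(-220) = -110*(-2) = 220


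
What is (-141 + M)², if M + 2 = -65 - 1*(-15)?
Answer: 37249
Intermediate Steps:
M = -52 (M = -2 + (-65 - 1*(-15)) = -2 + (-65 + 15) = -2 - 50 = -52)
(-141 + M)² = (-141 - 52)² = (-193)² = 37249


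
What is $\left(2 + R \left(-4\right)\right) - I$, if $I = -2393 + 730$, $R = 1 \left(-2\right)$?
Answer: $1673$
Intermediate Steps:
$R = -2$
$I = -1663$
$\left(2 + R \left(-4\right)\right) - I = \left(2 - -8\right) - -1663 = \left(2 + 8\right) + 1663 = 10 + 1663 = 1673$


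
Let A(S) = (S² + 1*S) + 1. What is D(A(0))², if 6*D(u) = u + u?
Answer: ⅑ ≈ 0.11111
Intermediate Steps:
A(S) = 1 + S + S² (A(S) = (S² + S) + 1 = (S + S²) + 1 = 1 + S + S²)
D(u) = u/3 (D(u) = (u + u)/6 = (2*u)/6 = u/3)
D(A(0))² = ((1 + 0 + 0²)/3)² = ((1 + 0 + 0)/3)² = ((⅓)*1)² = (⅓)² = ⅑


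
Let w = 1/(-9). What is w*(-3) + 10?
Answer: 31/3 ≈ 10.333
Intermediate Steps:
w = -⅑ ≈ -0.11111
w*(-3) + 10 = -⅑*(-3) + 10 = ⅓ + 10 = 31/3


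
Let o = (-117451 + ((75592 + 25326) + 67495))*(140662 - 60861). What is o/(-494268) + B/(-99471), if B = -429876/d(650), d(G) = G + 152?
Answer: -27036104657414353/3285883037238 ≈ -8228.0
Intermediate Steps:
d(G) = 152 + G
B = -214938/401 (B = -429876/(152 + 650) = -429876/802 = -429876*1/802 = -214938/401 ≈ -536.00)
o = 4066818562 (o = (-117451 + (100918 + 67495))*79801 = (-117451 + 168413)*79801 = 50962*79801 = 4066818562)
o/(-494268) + B/(-99471) = 4066818562/(-494268) - 214938/401/(-99471) = 4066818562*(-1/494268) - 214938/401*(-1/99471) = -2033409281/247134 + 71646/13295957 = -27036104657414353/3285883037238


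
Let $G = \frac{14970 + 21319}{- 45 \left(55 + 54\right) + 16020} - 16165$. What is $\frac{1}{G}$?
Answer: $- \frac{11115}{179637686} \approx -6.1875 \cdot 10^{-5}$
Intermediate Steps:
$G = - \frac{179637686}{11115}$ ($G = \frac{36289}{\left(-45\right) 109 + 16020} - 16165 = \frac{36289}{-4905 + 16020} - 16165 = \frac{36289}{11115} - 16165 = - \frac{179637686}{11115} \approx -16162.0$)
$\frac{1}{G} = \frac{1}{- \frac{179637686}{11115}} = - \frac{11115}{179637686}$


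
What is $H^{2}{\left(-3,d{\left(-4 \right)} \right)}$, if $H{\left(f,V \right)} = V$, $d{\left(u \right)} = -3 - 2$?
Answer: $25$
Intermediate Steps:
$d{\left(u \right)} = -5$ ($d{\left(u \right)} = -3 - 2 = -5$)
$H^{2}{\left(-3,d{\left(-4 \right)} \right)} = \left(-5\right)^{2} = 25$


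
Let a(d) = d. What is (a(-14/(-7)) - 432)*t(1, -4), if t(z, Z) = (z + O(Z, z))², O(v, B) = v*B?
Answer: -3870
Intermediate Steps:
O(v, B) = B*v
t(z, Z) = (z + Z*z)² (t(z, Z) = (z + z*Z)² = (z + Z*z)²)
(a(-14/(-7)) - 432)*t(1, -4) = (-14/(-7) - 432)*(1²*(1 - 4)²) = (-14*(-⅐) - 432)*(1*(-3)²) = (2 - 432)*(1*9) = -430*9 = -3870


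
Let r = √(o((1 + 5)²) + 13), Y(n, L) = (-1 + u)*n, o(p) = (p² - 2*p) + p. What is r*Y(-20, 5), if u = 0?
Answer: 20*√1273 ≈ 713.58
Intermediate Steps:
o(p) = p² - p
Y(n, L) = -n (Y(n, L) = (-1 + 0)*n = -n)
r = √1273 (r = √((1 + 5)²*(-1 + (1 + 5)²) + 13) = √(6²*(-1 + 6²) + 13) = √(36*(-1 + 36) + 13) = √(36*35 + 13) = √(1260 + 13) = √1273 ≈ 35.679)
r*Y(-20, 5) = √1273*(-1*(-20)) = √1273*20 = 20*√1273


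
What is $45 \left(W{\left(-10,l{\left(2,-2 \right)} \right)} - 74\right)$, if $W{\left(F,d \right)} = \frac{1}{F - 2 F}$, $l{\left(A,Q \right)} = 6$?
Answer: $- \frac{6651}{2} \approx -3325.5$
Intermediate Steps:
$W{\left(F,d \right)} = - \frac{1}{F}$ ($W{\left(F,d \right)} = \frac{1}{\left(-1\right) F} = - \frac{1}{F}$)
$45 \left(W{\left(-10,l{\left(2,-2 \right)} \right)} - 74\right) = 45 \left(- \frac{1}{-10} - 74\right) = 45 \left(\left(-1\right) \left(- \frac{1}{10}\right) - 74\right) = 45 \left(\frac{1}{10} - 74\right) = 45 \left(- \frac{739}{10}\right) = - \frac{6651}{2}$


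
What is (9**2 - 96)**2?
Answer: 225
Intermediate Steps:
(9**2 - 96)**2 = (81 - 96)**2 = (-15)**2 = 225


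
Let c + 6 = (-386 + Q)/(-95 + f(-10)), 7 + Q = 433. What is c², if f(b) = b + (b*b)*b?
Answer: 1779556/48841 ≈ 36.436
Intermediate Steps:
Q = 426 (Q = -7 + 433 = 426)
f(b) = b + b³ (f(b) = b + b²*b = b + b³)
c = -1334/221 (c = -6 + (-386 + 426)/(-95 + (-10 + (-10)³)) = -6 + 40/(-95 + (-10 - 1000)) = -6 + 40/(-95 - 1010) = -6 + 40/(-1105) = -6 + 40*(-1/1105) = -6 - 8/221 = -1334/221 ≈ -6.0362)
c² = (-1334/221)² = 1779556/48841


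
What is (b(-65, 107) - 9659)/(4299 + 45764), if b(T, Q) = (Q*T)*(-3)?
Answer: 862/3851 ≈ 0.22384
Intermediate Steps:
b(T, Q) = -3*Q*T
(b(-65, 107) - 9659)/(4299 + 45764) = (-3*107*(-65) - 9659)/(4299 + 45764) = (20865 - 9659)/50063 = 11206*(1/50063) = 862/3851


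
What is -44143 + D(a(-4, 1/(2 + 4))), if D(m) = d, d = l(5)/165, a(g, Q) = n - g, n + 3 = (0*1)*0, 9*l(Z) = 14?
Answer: -65552341/1485 ≈ -44143.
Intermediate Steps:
l(Z) = 14/9 (l(Z) = (1/9)*14 = 14/9)
n = -3 (n = -3 + (0*1)*0 = -3 + 0*0 = -3 + 0 = -3)
a(g, Q) = -3 - g
d = 14/1485 (d = (14/9)/165 = (14/9)*(1/165) = 14/1485 ≈ 0.0094276)
D(m) = 14/1485
-44143 + D(a(-4, 1/(2 + 4))) = -44143 + 14/1485 = -65552341/1485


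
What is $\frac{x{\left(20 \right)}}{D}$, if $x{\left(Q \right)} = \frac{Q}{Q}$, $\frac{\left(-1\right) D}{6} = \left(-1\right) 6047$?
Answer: $\frac{1}{36282} \approx 2.7562 \cdot 10^{-5}$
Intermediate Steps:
$D = 36282$ ($D = - 6 \left(\left(-1\right) 6047\right) = \left(-6\right) \left(-6047\right) = 36282$)
$x{\left(Q \right)} = 1$
$\frac{x{\left(20 \right)}}{D} = 1 \cdot \frac{1}{36282} = \frac{1}{36282}$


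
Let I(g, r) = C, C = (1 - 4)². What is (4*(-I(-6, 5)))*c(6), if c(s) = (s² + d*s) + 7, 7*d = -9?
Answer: -8892/7 ≈ -1270.3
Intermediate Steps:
d = -9/7 (d = (⅐)*(-9) = -9/7 ≈ -1.2857)
C = 9 (C = (-3)² = 9)
c(s) = 7 + s² - 9*s/7 (c(s) = (s² - 9*s/7) + 7 = 7 + s² - 9*s/7)
I(g, r) = 9
(4*(-I(-6, 5)))*c(6) = (4*(-1*9))*(7 + 6² - 9/7*6) = (4*(-9))*(7 + 36 - 54/7) = -36*247/7 = -8892/7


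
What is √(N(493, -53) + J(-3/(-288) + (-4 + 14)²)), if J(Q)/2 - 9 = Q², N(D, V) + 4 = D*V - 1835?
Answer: I*√73228798/96 ≈ 89.139*I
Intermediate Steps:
N(D, V) = -1839 + D*V (N(D, V) = -4 + (D*V - 1835) = -4 + (-1835 + D*V) = -1839 + D*V)
J(Q) = 18 + 2*Q²
√(N(493, -53) + J(-3/(-288) + (-4 + 14)²)) = √((-1839 + 493*(-53)) + (18 + 2*(-3/(-288) + (-4 + 14)²)²)) = √((-1839 - 26129) + (18 + 2*(-3*(-1/288) + 10²)²)) = √(-27968 + (18 + 2*(1/96 + 100)²)) = √(-27968 + (18 + 2*(9601/96)²)) = √(-27968 + (18 + 2*(92179201/9216))) = √(-27968 + (18 + 92179201/4608)) = √(-27968 + 92262145/4608) = √(-36614399/4608) = I*√73228798/96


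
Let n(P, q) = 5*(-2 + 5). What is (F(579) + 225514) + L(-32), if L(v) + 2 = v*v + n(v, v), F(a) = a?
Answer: 227130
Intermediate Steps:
n(P, q) = 15 (n(P, q) = 5*3 = 15)
L(v) = 13 + v² (L(v) = -2 + (v*v + 15) = -2 + (v² + 15) = -2 + (15 + v²) = 13 + v²)
(F(579) + 225514) + L(-32) = (579 + 225514) + (13 + (-32)²) = 226093 + (13 + 1024) = 226093 + 1037 = 227130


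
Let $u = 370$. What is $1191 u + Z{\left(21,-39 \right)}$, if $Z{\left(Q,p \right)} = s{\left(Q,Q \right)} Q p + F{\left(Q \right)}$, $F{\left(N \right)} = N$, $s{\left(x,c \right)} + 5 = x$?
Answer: $427587$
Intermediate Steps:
$s{\left(x,c \right)} = -5 + x$
$Z{\left(Q,p \right)} = Q + Q p \left(-5 + Q\right)$ ($Z{\left(Q,p \right)} = \left(-5 + Q\right) Q p + Q = Q \left(-5 + Q\right) p + Q = Q p \left(-5 + Q\right) + Q = Q + Q p \left(-5 + Q\right)$)
$1191 u + Z{\left(21,-39 \right)} = 1191 \cdot 370 + 21 \left(1 - 39 \left(-5 + 21\right)\right) = 440670 + 21 \left(1 - 624\right) = 440670 + 21 \left(-623\right) = 440670 - 13083 = 427587$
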